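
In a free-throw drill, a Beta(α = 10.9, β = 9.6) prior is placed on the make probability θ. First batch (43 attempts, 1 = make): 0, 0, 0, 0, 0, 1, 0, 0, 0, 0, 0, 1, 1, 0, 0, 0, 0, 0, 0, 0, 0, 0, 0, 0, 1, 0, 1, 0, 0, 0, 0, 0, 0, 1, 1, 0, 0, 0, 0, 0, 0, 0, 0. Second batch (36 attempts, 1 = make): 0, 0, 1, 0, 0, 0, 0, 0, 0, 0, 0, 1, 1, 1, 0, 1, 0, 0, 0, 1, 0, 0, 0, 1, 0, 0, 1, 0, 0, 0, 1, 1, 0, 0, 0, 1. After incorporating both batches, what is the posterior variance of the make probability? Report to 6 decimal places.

The Beta prior is conjugate to a Binomial/Bernoulli likelihood; the update adds successes to α and failures to β.
After batch 1: Beta(10.9+7, 9.6+36) = Beta(17.9, 45.6).
After batch 2: Beta(17.9+11, 45.6+25) = Beta(28.9, 70.6).
Var = αβ/((α+β)²(α+β+1)) = 28.9·70.6/(99.5²·100.5) = 0.002051.

0.002051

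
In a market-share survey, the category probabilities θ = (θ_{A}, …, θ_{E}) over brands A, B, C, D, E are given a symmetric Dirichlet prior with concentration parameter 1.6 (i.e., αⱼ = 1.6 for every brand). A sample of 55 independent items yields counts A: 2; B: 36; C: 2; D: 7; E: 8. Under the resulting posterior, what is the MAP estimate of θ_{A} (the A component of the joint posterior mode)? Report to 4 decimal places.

0.0448

The Dirichlet prior is conjugate to the Multinomial likelihood: each posterior αⱼ = prior αⱼ + observed count nⱼ.
Posterior concentration: (3.6, 37.6, 3.6, 8.6, 9.6), total = 63.0.
Joint mode component: (α_{A}−1)/(Σα−K) = 2.6/58.0 = 0.0448.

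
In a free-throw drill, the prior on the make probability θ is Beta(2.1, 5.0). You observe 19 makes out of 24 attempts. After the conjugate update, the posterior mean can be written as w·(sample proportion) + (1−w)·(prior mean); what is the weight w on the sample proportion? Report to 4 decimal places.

0.7717

The Beta prior is conjugate to a Binomial/Bernoulli likelihood; the update adds successes to α and failures to β.
Posterior mean = (α₀+k)/(α₀+β₀+n) = [n/(α₀+β₀+n)]·(k/n) + [(α₀+β₀)/(α₀+β₀+n)]·α₀/(α₀+β₀), so only n and the prior enter the weight.
The weight on the data is w = n/(α₀+β₀+n) = 24/(2.1+5.0+24) = 24/31.1 = 0.7717.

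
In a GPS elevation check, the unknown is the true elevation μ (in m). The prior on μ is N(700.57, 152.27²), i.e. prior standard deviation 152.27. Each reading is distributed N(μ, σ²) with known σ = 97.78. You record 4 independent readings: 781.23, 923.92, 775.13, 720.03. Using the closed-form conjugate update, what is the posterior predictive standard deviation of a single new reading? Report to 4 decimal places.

108.2949

For Normal data with known variance σ², a Normal(μ₀, σ₀²) prior on μ is conjugate. Posterior precision = 1/σ₀² + n/σ²; posterior mean is the precision-weighted average of μ₀ and x̄.
σ₀² = 152.27² = 23186.1529, σ² = 97.78² = 9560.9284; σ² + n·σ₀² = 9560.9284 + 4·23186.1529 = 102305.54.
Posterior precision = 1/σ₀² + n/σ² = 1/23186.1529 + 4/9560.9284 = (σ² + n·σ₀²)/(σ₀²σ²) = 102305.54/(23186.1529·9560.9284); posterior variance σₙ² = σ₀²σ²/(σ² + n·σ₀²) = 23186.1529·9560.9284/102305.54 = 2166.853796.
Predictive variance for one new observation = σₙ² + σ² = 23186.1529·9560.9284/102305.54 + 9560.9284 = σ²·(σ₀² + 102305.54)/102305.54 = 9560.9284·125491.6929/102305.54 = 11727.782196; SD = √(9560.9284·125491.6929/102305.54) = 108.2949.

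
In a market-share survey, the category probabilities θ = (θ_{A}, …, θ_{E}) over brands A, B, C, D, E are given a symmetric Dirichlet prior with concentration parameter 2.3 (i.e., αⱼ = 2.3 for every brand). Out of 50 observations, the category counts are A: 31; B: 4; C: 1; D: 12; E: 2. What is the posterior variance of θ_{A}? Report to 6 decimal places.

The Dirichlet prior is conjugate to the Multinomial likelihood: each posterior αⱼ = prior αⱼ + observed count nⱼ.
Posterior concentration: (33.3, 6.3, 3.3, 14.3, 4.3), total = 61.5.
Var[θ_j] = α_j(Σα−α_j)/((Σα)²(Σα+1)) = 33.3·28.2/(61.5²·62.5) = 0.003972.

0.003972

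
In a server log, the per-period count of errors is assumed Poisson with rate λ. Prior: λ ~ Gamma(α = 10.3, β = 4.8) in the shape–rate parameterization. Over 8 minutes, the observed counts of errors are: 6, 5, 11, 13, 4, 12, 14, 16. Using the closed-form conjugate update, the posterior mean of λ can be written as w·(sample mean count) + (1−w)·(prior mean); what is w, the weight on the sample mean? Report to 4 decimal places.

With a Gamma(shape α, rate β) prior, the Poisson likelihood is conjugate: the posterior is Gamma(α + ΣXᵢ, β + n).
Posterior mean = (α₀+S)/(β₀+n) = [n/(β₀+n)]·(S/n) + [β₀/(β₀+n)]·(α₀/β₀), so only n and β₀ enter the weight.
Weight on data w = n/(β₀+n) = 8/(4.8+8) = 8/12.8 = 0.6250.

0.6250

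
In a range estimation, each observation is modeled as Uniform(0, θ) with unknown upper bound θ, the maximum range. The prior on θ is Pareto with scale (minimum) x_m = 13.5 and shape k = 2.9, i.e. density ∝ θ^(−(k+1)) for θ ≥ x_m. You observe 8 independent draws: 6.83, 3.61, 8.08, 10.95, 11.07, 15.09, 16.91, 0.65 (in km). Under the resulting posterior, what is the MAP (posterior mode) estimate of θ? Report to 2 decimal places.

A Pareto(scale x_m, shape k) prior on the upper bound θ of Uniform(0, θ) is conjugate: posterior is Pareto(max(x_m, max xᵢ), k + n).
Sample maximum = 16.91; prior scale x_m = 13.5 → posterior scale = max = 16.91.
Posterior shape = 2.9 + 8 = 10.9.
The Pareto density is decreasing on [x_m, ∞), so the mode is x_m = 16.91.

16.91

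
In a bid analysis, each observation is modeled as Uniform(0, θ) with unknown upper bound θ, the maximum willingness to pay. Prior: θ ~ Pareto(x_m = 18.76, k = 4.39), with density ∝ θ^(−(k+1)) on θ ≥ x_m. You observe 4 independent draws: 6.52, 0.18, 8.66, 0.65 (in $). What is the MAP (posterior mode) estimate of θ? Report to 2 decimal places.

18.76

A Pareto(scale x_m, shape k) prior on the upper bound θ of Uniform(0, θ) is conjugate: posterior is Pareto(max(x_m, max xᵢ), k + n).
Sample maximum = 8.66; prior scale x_m = 18.76 → posterior scale = max = 18.76.
Posterior shape = 4.39 + 4 = 8.39.
The Pareto density is decreasing on [x_m, ∞), so the mode is x_m = 18.76.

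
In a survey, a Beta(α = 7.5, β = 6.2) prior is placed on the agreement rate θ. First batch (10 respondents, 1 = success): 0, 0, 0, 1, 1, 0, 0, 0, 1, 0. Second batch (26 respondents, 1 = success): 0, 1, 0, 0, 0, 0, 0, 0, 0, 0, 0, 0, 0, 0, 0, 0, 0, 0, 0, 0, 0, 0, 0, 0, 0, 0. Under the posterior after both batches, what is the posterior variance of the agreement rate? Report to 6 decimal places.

The Beta prior is conjugate to a Binomial/Bernoulli likelihood; the update adds successes to α and failures to β.
After batch 1: Beta(7.5+3, 6.2+7) = Beta(10.5, 13.2).
After batch 2: Beta(10.5+1, 13.2+25) = Beta(11.5, 38.2).
Var = αβ/((α+β)²(α+β+1)) = 11.5·38.2/(49.7²·50.7) = 0.003508.

0.003508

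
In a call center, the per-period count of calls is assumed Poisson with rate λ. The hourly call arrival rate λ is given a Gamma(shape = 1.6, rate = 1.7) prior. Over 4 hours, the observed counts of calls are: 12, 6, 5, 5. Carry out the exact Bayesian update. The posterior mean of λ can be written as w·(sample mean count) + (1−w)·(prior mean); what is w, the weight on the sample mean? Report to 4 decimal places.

With a Gamma(shape α, rate β) prior, the Poisson likelihood is conjugate: the posterior is Gamma(α + ΣXᵢ, β + n).
Posterior mean = (α₀+S)/(β₀+n) = [n/(β₀+n)]·(S/n) + [β₀/(β₀+n)]·(α₀/β₀), so only n and β₀ enter the weight.
Weight on data w = n/(β₀+n) = 4/(1.7+4) = 4/5.7 = 0.7018.

0.7018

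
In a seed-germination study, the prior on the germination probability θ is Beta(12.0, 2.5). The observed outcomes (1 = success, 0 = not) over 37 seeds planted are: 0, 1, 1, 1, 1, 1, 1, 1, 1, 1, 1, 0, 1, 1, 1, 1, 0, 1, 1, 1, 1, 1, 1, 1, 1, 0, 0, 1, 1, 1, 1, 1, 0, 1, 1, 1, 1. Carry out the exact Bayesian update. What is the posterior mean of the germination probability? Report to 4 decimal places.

0.8350

The Beta prior is conjugate to a Binomial/Bernoulli likelihood; the update adds successes to α and failures to β.
Posterior: Beta(α+k, β+n−k) = Beta(12.0+31, 2.5+6) = Beta(43.0, 8.5).
Posterior mean = α/(α+β) = 43.0/51.5 = 0.8350.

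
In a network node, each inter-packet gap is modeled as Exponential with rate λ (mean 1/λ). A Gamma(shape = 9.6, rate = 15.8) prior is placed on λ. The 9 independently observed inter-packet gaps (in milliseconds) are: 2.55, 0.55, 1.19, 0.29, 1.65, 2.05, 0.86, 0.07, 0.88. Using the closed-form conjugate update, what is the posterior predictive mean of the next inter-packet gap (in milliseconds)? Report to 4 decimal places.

1.4710

With a Gamma(shape α, rate β) prior on the exponential rate λ, the posterior after n observations with total T = Σxᵢ is Gamma(α+n, β+T).
Sum of observations T = 10.09 milliseconds; n = 9.
Posterior: Gamma(9.6+9, 15.8+10.09) = Gamma(18.6, 25.89).
The predictive distribution for the next observation is Lomax; its mean is β/(α−1) = 25.89/17.6 = 1.4710.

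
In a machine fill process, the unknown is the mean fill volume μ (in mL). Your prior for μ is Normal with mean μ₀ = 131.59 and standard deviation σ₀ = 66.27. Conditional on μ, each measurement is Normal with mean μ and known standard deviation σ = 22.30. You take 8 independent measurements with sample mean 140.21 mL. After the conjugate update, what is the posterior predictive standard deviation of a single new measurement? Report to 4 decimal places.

23.6344

For Normal data with known variance σ², a Normal(μ₀, σ₀²) prior on μ is conjugate. Posterior precision = 1/σ₀² + n/σ²; posterior mean is the precision-weighted average of μ₀ and x̄.
σ₀² = 66.27² = 4391.7129, σ² = 22.30² = 497.29; σ² + n·σ₀² = 497.29 + 8·4391.7129 = 35630.9932.
Posterior precision = 1/σ₀² + n/σ² = 1/4391.7129 + 8/497.29 = (σ² + n·σ₀²)/(σ₀²σ²) = 35630.9932/(4391.7129·497.29); posterior variance σₙ² = σ₀²σ²/(σ² + n·σ₀²) = 4391.7129·497.29/35630.9932 = 61.293686.
Predictive variance for one new observation = σₙ² + σ² = 4391.7129·497.29/35630.9932 + 497.29 = σ²·(σ₀² + 35630.9932)/35630.9932 = 497.29·40022.7061/35630.9932 = 558.583686; SD = √(497.29·40022.7061/35630.9932) = 23.6344.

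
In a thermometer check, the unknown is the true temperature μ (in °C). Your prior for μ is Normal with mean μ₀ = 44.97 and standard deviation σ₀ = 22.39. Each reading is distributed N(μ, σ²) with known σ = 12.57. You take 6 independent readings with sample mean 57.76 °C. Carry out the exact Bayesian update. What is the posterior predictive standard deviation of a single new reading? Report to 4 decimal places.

13.5287

For Normal data with known variance σ², a Normal(μ₀, σ₀²) prior on μ is conjugate. Posterior precision = 1/σ₀² + n/σ²; posterior mean is the precision-weighted average of μ₀ and x̄.
σ₀² = 22.39² = 501.3121, σ² = 12.57² = 158.0049; σ² + n·σ₀² = 158.0049 + 6·501.3121 = 3165.8775.
Posterior precision = 1/σ₀² + n/σ² = 1/501.3121 + 6/158.0049 = (σ² + n·σ₀²)/(σ₀²σ²) = 3165.8775/(501.3121·158.0049); posterior variance σₙ² = σ₀²σ²/(σ² + n·σ₀²) = 501.3121·158.0049/3165.8775 = 25.019846.
Predictive variance for one new observation = σₙ² + σ² = 501.3121·158.0049/3165.8775 + 158.0049 = σ²·(σ₀² + 3165.8775)/3165.8775 = 158.0049·3667.1896/3165.8775 = 183.024746; SD = √(158.0049·3667.1896/3165.8775) = 13.5287.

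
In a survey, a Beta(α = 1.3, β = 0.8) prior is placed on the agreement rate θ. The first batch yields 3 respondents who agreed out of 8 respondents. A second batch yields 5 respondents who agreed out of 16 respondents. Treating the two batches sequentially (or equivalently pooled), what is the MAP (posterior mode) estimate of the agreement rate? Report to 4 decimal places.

The Beta prior is conjugate to a Binomial/Bernoulli likelihood; the update adds successes to α and failures to β.
After batch 1: Beta(1.3+3, 0.8+5) = Beta(4.3, 5.8).
After batch 2: Beta(4.3+5, 5.8+11) = Beta(9.3, 16.8).
Mode of Beta(a,b) for a,b>1 is (a−1)/(a+b−2) = 8.3/24.1 = 0.3444.

0.3444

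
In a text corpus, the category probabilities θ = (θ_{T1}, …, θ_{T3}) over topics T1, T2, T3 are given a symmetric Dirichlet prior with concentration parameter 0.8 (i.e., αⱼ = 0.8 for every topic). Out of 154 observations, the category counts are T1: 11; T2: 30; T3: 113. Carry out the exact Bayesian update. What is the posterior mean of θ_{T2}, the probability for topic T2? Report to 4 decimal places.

0.1969

The Dirichlet prior is conjugate to the Multinomial likelihood: each posterior αⱼ = prior αⱼ + observed count nⱼ.
Posterior concentration: (11.8, 30.8, 113.8), total = 156.4.
E[θ_{T2}|data] = α_{T2}/Σα = 30.8/156.4 = 0.1969.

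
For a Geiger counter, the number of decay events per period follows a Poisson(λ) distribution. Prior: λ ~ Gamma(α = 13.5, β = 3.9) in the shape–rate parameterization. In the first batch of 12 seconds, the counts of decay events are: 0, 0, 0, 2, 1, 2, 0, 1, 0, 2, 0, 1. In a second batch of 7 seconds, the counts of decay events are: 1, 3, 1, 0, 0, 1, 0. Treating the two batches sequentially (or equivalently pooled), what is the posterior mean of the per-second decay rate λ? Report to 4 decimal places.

1.2445

With a Gamma(shape α, rate β) prior, the Poisson likelihood is conjugate: the posterior is Gamma(α + ΣXᵢ, β + n).
Batch 1: sum of counts S = 9 over n = 12 seconds.
After batch 1: Gamma(α+S, β+n) = Gamma(13.5+9, 3.9+12) = Gamma(22.5, 15.9).
Batch 2: sum of counts S = 6 over n = 7 seconds.
After batch 2: Gamma(α+S, β+n) = Gamma(22.5+6, 15.9+7) = Gamma(28.5, 22.9).
Posterior mean = α/β = 28.5/22.9 = 1.2445.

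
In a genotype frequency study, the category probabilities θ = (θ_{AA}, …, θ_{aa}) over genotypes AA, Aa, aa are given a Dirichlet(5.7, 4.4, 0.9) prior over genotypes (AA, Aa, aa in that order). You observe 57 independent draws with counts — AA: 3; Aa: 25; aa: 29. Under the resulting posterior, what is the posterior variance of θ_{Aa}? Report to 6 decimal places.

0.003557

The Dirichlet prior is conjugate to the Multinomial likelihood: each posterior αⱼ = prior αⱼ + observed count nⱼ.
Posterior concentration: (8.7, 29.4, 29.9), total = 68.0.
Var[θ_j] = α_j(Σα−α_j)/((Σα)²(Σα+1)) = 29.4·38.6/(68.0²·69.0) = 0.003557.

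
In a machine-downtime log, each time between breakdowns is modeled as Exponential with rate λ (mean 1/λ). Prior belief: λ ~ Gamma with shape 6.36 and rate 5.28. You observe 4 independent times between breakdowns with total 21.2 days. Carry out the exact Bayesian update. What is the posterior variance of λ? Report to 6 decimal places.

0.014775

With a Gamma(shape α, rate β) prior on the exponential rate λ, the posterior after n observations with total T = Σxᵢ is Gamma(α+n, β+T).
Posterior: Gamma(6.36+4, 5.28+21.2) = Gamma(10.36, 26.48).
Var = α/β² = 0.014775.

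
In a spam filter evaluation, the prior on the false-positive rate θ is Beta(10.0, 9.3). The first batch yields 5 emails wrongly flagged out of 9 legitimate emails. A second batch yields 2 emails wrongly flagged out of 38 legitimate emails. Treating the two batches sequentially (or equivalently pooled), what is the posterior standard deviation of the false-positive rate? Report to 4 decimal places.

The Beta prior is conjugate to a Binomial/Bernoulli likelihood; the update adds successes to α and failures to β.
After batch 1: Beta(10.0+5, 9.3+4) = Beta(15.0, 13.3).
After batch 2: Beta(15.0+2, 13.3+36) = Beta(17.0, 49.3).
Var = αβ/((α+β)²(α+β+1)) = 17.0·49.3/(66.3²·67.3) = 0.00283305; SD = √0.00283305 = 0.0532.

0.0532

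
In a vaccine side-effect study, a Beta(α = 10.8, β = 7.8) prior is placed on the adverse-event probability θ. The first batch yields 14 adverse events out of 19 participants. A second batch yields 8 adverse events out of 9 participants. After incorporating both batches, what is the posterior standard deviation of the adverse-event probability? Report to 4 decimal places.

The Beta prior is conjugate to a Binomial/Bernoulli likelihood; the update adds successes to α and failures to β.
After batch 1: Beta(10.8+14, 7.8+5) = Beta(24.8, 12.8).
After batch 2: Beta(24.8+8, 12.8+1) = Beta(32.8, 13.8).
Var = αβ/((α+β)²(α+β+1)) = 32.8·13.8/(46.6²·47.6) = 0.00437899; SD = √0.00437899 = 0.0662.

0.0662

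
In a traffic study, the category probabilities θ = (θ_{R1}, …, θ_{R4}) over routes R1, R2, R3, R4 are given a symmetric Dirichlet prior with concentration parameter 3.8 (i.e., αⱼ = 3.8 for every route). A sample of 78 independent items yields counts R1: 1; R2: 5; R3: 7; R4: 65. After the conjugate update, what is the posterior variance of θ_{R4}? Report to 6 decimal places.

The Dirichlet prior is conjugate to the Multinomial likelihood: each posterior αⱼ = prior αⱼ + observed count nⱼ.
Posterior concentration: (4.8, 8.8, 10.8, 68.8), total = 93.2.
Var[θ_j] = α_j(Σα−α_j)/((Σα)²(Σα+1)) = 68.8·24.4/(93.2²·94.2) = 0.002052.

0.002052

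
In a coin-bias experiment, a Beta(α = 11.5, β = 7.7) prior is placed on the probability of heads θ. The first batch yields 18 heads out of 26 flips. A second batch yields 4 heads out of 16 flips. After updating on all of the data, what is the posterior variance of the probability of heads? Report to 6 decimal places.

0.003983

The Beta prior is conjugate to a Binomial/Bernoulli likelihood; the update adds successes to α and failures to β.
After batch 1: Beta(11.5+18, 7.7+8) = Beta(29.5, 15.7).
After batch 2: Beta(29.5+4, 15.7+12) = Beta(33.5, 27.7).
Var = αβ/((α+β)²(α+β+1)) = 33.5·27.7/(61.2²·62.2) = 0.003983.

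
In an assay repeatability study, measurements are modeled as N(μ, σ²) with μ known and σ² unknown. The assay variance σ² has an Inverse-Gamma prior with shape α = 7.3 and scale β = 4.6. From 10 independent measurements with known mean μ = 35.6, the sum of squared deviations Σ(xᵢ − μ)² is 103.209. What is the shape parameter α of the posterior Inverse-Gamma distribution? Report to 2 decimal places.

With known mean μ and an Inverse-Gamma(α, β) prior on σ², the Normal likelihood is conjugate: posterior is Inv-Gamma(α + n/2, β + Σ(xᵢ−μ)²/2).
Posterior: Inv-Gamma(7.3 + 10/2, 4.6 + 103.209/2) = Inv-Gamma(12.30, 56.2045).
Posterior α = 12.30.

12.30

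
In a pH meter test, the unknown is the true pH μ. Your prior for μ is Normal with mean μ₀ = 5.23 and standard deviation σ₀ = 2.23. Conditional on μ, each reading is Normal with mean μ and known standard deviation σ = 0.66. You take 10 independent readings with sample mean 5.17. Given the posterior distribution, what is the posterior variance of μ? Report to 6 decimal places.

0.043182

For Normal data with known variance σ², a Normal(μ₀, σ₀²) prior on μ is conjugate. Posterior precision = 1/σ₀² + n/σ²; posterior mean is the precision-weighted average of μ₀ and x̄.
σ₀² = 2.23² = 4.9729, σ² = 0.66² = 0.4356; σ² + n·σ₀² = 0.4356 + 10·4.9729 = 50.1646.
Posterior precision = 1/σ₀² + n/σ² = 1/4.9729 + 10/0.4356 = (σ² + n·σ₀²)/(σ₀²σ²) = 50.1646/(4.9729·0.4356); posterior variance σₙ² = σ₀²σ²/(σ² + n·σ₀²) = 4.9729·0.4356/50.1646 = 0.043182.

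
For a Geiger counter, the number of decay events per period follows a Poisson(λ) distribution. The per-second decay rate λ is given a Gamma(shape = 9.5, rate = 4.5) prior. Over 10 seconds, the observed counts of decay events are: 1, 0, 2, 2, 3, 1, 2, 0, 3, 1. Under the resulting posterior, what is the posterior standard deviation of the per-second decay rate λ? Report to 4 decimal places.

With a Gamma(shape α, rate β) prior, the Poisson likelihood is conjugate: the posterior is Gamma(α + ΣXᵢ, β + n).
Sum of counts S = 15 over n = 10 seconds.
Posterior: Gamma(α+S, β+n) = Gamma(9.5+15, 4.5+10) = Gamma(24.5, 14.5).
SD = √α/β = √24.5/14.5 = 0.3414.

0.3414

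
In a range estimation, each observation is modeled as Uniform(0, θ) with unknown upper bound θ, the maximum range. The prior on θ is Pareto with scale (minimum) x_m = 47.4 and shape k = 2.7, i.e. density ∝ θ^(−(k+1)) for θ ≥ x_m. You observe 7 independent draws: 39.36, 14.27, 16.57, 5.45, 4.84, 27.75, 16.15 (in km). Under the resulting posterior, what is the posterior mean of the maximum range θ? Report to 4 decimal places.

52.8483

A Pareto(scale x_m, shape k) prior on the upper bound θ of Uniform(0, θ) is conjugate: posterior is Pareto(max(x_m, max xᵢ), k + n).
Sample maximum = 39.36; prior scale x_m = 47.4 → posterior scale = max = 47.40.
Posterior shape = 2.7 + 7 = 9.7.
E[θ|data] = k·x_m/(k−1) = 9.7·47.40/8.7 = 52.8483.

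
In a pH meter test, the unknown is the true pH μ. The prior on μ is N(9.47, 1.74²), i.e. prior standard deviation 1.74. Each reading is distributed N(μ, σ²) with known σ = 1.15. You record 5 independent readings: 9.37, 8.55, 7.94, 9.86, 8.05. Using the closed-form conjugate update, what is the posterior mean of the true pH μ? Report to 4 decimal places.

8.8115

For Normal data with known variance σ², a Normal(μ₀, σ₀²) prior on μ is conjugate. Posterior precision = 1/σ₀² + n/σ²; posterior mean is the precision-weighted average of μ₀ and x̄.
Σxᵢ = 9.37 + 8.55 + 7.94 + 9.86 + 8.05 = 43.77, so n·x̄ = 43.77.
σ₀² = 1.74² = 3.0276, σ² = 1.15² = 1.3225; σ² + n·σ₀² = 1.3225 + 5·3.0276 = 16.4605.
Posterior mean = (μ₀/σ₀² + n·x̄/σ²)/(1/σ₀² + n/σ²) = (σ²·μ₀ + σ₀²·n·x̄)/(σ² + n·σ₀²) = (1.3225·9.47 + 3.0276·43.77)/16.4605 = 145.042127/16.4605 = 8.8115.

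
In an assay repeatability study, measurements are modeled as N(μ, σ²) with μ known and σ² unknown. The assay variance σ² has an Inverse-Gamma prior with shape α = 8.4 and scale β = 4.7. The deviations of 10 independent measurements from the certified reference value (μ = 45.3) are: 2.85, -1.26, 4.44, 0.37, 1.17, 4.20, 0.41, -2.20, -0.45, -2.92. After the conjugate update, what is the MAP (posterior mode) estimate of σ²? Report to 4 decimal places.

With known mean μ and an Inverse-Gamma(α, β) prior on σ², the Normal likelihood is conjugate: posterior is Inv-Gamma(α + n/2, β + Σ(xᵢ−μ)²/2).
Σ(xᵢ−μ)² = (2.85)² + (-1.26)² + (4.44)² + (0.37)² + (1.17)² + (4.20)² + (0.41)² + (-2.20)² + (-0.45)² + (-2.92)² = 62.3065.
Posterior: Inv-Gamma(8.4 + 10/2, 4.7 + 62.3065/2) = Inv-Gamma(13.40, 35.85325).
Mode = β/(α+1) = 35.85325/14.40 = 2.4898.

2.4898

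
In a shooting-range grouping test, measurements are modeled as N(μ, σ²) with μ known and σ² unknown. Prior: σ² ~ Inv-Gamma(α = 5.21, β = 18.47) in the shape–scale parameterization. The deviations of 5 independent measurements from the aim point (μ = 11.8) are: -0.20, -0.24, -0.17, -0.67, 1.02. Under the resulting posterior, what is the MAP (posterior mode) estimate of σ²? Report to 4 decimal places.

With known mean μ and an Inverse-Gamma(α, β) prior on σ², the Normal likelihood is conjugate: posterior is Inv-Gamma(α + n/2, β + Σ(xᵢ−μ)²/2).
Σ(xᵢ−μ)² = (-0.20)² + (-0.24)² + (-0.17)² + (-0.67)² + (1.02)² = 1.6158.
Posterior: Inv-Gamma(5.21 + 5/2, 18.47 + 1.6158/2) = Inv-Gamma(7.71, 19.27790).
Mode = β/(α+1) = 19.27790/8.71 = 2.2133.

2.2133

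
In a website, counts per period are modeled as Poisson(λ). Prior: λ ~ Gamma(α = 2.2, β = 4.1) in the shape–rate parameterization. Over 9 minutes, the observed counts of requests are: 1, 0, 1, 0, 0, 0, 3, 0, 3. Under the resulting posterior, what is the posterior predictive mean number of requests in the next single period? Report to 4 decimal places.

0.7786

With a Gamma(shape α, rate β) prior, the Poisson likelihood is conjugate: the posterior is Gamma(α + ΣXᵢ, β + n).
Sum of counts S = 8 over n = 9 minutes.
Posterior: Gamma(α+S, β+n) = Gamma(2.2+8, 4.1+9) = Gamma(10.2, 13.1).
The predictive distribution for one future period is NegBinom with mean α/β = 0.7786.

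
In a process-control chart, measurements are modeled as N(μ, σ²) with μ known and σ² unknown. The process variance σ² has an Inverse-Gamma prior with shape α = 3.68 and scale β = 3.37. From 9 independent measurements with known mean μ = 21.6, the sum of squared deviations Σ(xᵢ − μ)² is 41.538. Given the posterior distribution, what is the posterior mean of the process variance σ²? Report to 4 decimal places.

3.3620

With known mean μ and an Inverse-Gamma(α, β) prior on σ², the Normal likelihood is conjugate: posterior is Inv-Gamma(α + n/2, β + Σ(xᵢ−μ)²/2).
Posterior: Inv-Gamma(3.68 + 9/2, 3.37 + 41.538/2) = Inv-Gamma(8.18, 24.1390).
E[σ²|data] = β/(α−1) = 24.1390/7.18 = 3.3620.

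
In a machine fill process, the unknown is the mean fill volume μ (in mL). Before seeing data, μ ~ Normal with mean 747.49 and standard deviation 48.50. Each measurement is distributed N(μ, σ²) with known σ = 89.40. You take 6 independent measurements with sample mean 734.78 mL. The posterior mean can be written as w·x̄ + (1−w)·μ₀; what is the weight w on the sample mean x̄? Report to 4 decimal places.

For Normal data with known variance σ², a Normal(μ₀, σ₀²) prior on μ is conjugate. Posterior precision = 1/σ₀² + n/σ²; posterior mean is the precision-weighted average of μ₀ and x̄.
σ₀² = 48.50² = 2352.25, σ² = 89.40² = 7992.36. Prior precision 1/σ₀² = 1/2352.25; data precision n/σ² = 6/7992.36.
w = (n/σ²)/(1/σ₀² + n/σ²) = n·σ₀²/(σ² + n·σ₀²) = 6·2352.25/(7992.36 + 6·2352.25) = 14113.5/22105.86 = 0.6385.

0.6385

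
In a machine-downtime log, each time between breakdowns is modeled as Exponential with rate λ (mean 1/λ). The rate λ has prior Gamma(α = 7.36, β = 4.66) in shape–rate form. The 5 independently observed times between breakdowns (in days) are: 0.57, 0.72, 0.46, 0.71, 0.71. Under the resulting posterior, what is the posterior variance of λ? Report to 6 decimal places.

With a Gamma(shape α, rate β) prior on the exponential rate λ, the posterior after n observations with total T = Σxᵢ is Gamma(α+n, β+T).
Sum of observations T = 3.17 days; n = 5.
Posterior: Gamma(7.36+5, 4.66+3.17) = Gamma(12.36, 7.83).
Var = α/β² = 0.201602.

0.201602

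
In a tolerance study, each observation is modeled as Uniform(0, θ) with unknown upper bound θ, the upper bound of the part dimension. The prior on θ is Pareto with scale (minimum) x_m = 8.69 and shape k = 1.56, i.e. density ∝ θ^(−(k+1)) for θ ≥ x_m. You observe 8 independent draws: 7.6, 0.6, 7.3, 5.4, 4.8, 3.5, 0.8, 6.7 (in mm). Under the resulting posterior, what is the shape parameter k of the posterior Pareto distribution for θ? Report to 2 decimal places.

9.56

A Pareto(scale x_m, shape k) prior on the upper bound θ of Uniform(0, θ) is conjugate: posterior is Pareto(max(x_m, max xᵢ), k + n).
Sample maximum = 7.6; prior scale x_m = 8.69 → posterior scale = max = 8.69.
Posterior shape = 1.56 + 8 = 9.56.
Posterior shape k = 9.56.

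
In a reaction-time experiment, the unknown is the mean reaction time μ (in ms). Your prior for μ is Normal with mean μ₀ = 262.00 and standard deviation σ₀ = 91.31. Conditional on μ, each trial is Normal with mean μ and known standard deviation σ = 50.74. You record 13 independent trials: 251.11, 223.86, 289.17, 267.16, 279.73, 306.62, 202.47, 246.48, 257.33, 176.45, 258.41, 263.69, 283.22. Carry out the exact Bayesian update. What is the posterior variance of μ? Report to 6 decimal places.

For Normal data with known variance σ², a Normal(μ₀, σ₀²) prior on μ is conjugate. Posterior precision = 1/σ₀² + n/σ²; posterior mean is the precision-weighted average of μ₀ and x̄.
σ₀² = 91.31² = 8337.5161, σ² = 50.74² = 2574.5476; σ² + n·σ₀² = 2574.5476 + 13·8337.5161 = 110962.2569.
Posterior precision = 1/σ₀² + n/σ² = 1/8337.5161 + 13/2574.5476 = (σ² + n·σ₀²)/(σ₀²σ²) = 110962.2569/(8337.5161·2574.5476); posterior variance σₙ² = σ₀²σ²/(σ² + n·σ₀²) = 8337.5161·2574.5476/110962.2569 = 193.447147.

193.447147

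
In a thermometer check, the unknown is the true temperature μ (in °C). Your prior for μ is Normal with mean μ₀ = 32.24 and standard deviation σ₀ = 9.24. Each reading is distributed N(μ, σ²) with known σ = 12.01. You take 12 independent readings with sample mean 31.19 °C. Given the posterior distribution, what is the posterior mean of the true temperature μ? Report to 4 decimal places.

31.3196

For Normal data with known variance σ², a Normal(μ₀, σ₀²) prior on μ is conjugate. Posterior precision = 1/σ₀² + n/σ²; posterior mean is the precision-weighted average of μ₀ and x̄.
n·x̄ = 12·31.19 = 374.28.
σ₀² = 9.24² = 85.3776, σ² = 12.01² = 144.2401; σ² + n·σ₀² = 144.2401 + 12·85.3776 = 1168.7713.
Posterior mean = (μ₀/σ₀² + n·x̄/σ²)/(1/σ₀² + n/σ²) = (σ²·μ₀ + σ₀²·n·x̄)/(σ² + n·σ₀²) = (144.2401·32.24 + 85.3776·374.28)/1168.7713 = 36605.428952/1168.7713 = 31.3196.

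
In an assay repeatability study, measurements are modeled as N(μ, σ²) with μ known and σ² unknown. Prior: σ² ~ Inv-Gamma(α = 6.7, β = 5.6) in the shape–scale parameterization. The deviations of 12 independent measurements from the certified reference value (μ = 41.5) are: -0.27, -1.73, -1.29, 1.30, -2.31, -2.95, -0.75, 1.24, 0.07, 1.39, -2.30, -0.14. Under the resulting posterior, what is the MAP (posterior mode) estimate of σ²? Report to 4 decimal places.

1.4965

With known mean μ and an Inverse-Gamma(α, β) prior on σ², the Normal likelihood is conjugate: posterior is Inv-Gamma(α + n/2, β + Σ(xᵢ−μ)²/2).
Σ(xᵢ−μ)² = (-0.27)² + (-1.73)² + (-1.29)² + (1.30)² + (-2.31)² + (-2.95)² + (-0.75)² + (1.24)² + (0.07)² + (1.39)² + (-2.30)² + (-0.14)² = 29.8052.
Posterior: Inv-Gamma(6.7 + 12/2, 5.6 + 29.8052/2) = Inv-Gamma(12.70, 20.50260).
Mode = β/(α+1) = 20.50260/13.70 = 1.4965.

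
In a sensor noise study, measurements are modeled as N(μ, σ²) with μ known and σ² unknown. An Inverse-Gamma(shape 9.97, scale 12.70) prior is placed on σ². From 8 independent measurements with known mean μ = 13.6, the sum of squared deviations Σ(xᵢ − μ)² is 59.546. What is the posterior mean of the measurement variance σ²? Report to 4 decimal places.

With known mean μ and an Inverse-Gamma(α, β) prior on σ², the Normal likelihood is conjugate: posterior is Inv-Gamma(α + n/2, β + Σ(xᵢ−μ)²/2).
Posterior: Inv-Gamma(9.97 + 8/2, 12.70 + 59.546/2) = Inv-Gamma(13.97, 42.4730).
E[σ²|data] = β/(α−1) = 42.4730/12.97 = 3.2747.

3.2747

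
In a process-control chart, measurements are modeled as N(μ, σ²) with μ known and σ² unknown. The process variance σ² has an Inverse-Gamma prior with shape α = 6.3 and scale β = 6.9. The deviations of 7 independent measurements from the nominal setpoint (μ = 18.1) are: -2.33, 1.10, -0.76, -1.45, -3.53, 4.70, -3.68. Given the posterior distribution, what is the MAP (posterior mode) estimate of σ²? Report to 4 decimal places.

3.2969

With known mean μ and an Inverse-Gamma(α, β) prior on σ², the Normal likelihood is conjugate: posterior is Inv-Gamma(α + n/2, β + Σ(xᵢ−μ)²/2).
Σ(xᵢ−μ)² = (-2.33)² + (1.10)² + (-0.76)² + (-1.45)² + (-3.53)² + (4.70)² + (-3.68)² = 57.4123.
Posterior: Inv-Gamma(6.3 + 7/2, 6.9 + 57.4123/2) = Inv-Gamma(9.80, 35.60615).
Mode = β/(α+1) = 35.60615/10.80 = 3.2969.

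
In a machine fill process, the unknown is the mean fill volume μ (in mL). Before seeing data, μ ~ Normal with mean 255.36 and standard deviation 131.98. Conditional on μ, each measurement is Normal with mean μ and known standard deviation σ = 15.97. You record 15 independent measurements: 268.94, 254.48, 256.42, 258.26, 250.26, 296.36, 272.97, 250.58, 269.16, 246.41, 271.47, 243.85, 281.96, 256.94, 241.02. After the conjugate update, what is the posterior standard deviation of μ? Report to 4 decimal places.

For Normal data with known variance σ², a Normal(μ₀, σ₀²) prior on μ is conjugate. Posterior precision = 1/σ₀² + n/σ²; posterior mean is the precision-weighted average of μ₀ and x̄.
σ₀² = 131.98² = 17418.7204, σ² = 15.97² = 255.0409; σ² + n·σ₀² = 255.0409 + 15·17418.7204 = 261535.8469.
Posterior precision = 1/σ₀² + n/σ² = 1/17418.7204 + 15/255.0409 = (σ² + n·σ₀²)/(σ₀²σ²) = 261535.8469/(17418.7204·255.0409); posterior variance σₙ² = σ₀²σ²/(σ² + n·σ₀²) = 17418.7204·255.0409/261535.8469 = 16.986146.
Posterior SD = √σₙ² = √(17418.7204·255.0409/261535.8469) = 4.1214.

4.1214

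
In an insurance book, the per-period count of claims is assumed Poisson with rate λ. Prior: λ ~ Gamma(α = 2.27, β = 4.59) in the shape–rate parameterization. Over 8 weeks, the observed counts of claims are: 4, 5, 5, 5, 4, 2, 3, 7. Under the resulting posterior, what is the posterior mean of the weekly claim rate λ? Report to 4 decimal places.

2.9603

With a Gamma(shape α, rate β) prior, the Poisson likelihood is conjugate: the posterior is Gamma(α + ΣXᵢ, β + n).
Sum of counts S = 35 over n = 8 weeks.
Posterior: Gamma(α+S, β+n) = Gamma(2.27+35, 4.59+8) = Gamma(37.27, 12.59).
Posterior mean = α/β = 37.27/12.59 = 2.9603.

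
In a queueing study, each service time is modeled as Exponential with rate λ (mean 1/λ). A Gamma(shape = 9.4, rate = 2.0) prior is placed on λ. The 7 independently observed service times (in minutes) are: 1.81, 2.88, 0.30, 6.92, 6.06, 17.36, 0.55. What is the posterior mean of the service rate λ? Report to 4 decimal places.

0.4329

With a Gamma(shape α, rate β) prior on the exponential rate λ, the posterior after n observations with total T = Σxᵢ is Gamma(α+n, β+T).
Sum of observations T = 35.88 minutes; n = 7.
Posterior: Gamma(9.4+7, 2.0+35.88) = Gamma(16.4, 37.88).
Posterior mean of λ = α/β = 16.4/37.88 = 0.4329.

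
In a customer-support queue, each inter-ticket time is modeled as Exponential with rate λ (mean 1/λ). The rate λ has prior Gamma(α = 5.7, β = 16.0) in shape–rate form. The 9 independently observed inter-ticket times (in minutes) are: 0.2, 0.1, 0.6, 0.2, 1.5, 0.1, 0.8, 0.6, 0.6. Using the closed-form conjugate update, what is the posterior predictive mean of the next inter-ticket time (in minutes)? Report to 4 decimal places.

With a Gamma(shape α, rate β) prior on the exponential rate λ, the posterior after n observations with total T = Σxᵢ is Gamma(α+n, β+T).
Sum of observations T = 4.7 minutes; n = 9.
Posterior: Gamma(5.7+9, 16.0+4.7) = Gamma(14.7, 20.7).
The predictive distribution for the next observation is Lomax; its mean is β/(α−1) = 20.7/13.7 = 1.5109.

1.5109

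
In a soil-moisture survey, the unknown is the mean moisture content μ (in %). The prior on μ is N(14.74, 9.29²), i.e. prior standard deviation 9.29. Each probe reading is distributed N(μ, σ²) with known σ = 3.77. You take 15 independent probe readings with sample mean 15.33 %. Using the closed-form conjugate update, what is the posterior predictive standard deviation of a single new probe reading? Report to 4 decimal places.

For Normal data with known variance σ², a Normal(μ₀, σ₀²) prior on μ is conjugate. Posterior precision = 1/σ₀² + n/σ²; posterior mean is the precision-weighted average of μ₀ and x̄.
σ₀² = 9.29² = 86.3041, σ² = 3.77² = 14.2129; σ² + n·σ₀² = 14.2129 + 15·86.3041 = 1308.7744.
Posterior precision = 1/σ₀² + n/σ² = 1/86.3041 + 15/14.2129 = (σ² + n·σ₀²)/(σ₀²σ²) = 1308.7744/(86.3041·14.2129); posterior variance σₙ² = σ₀²σ²/(σ² + n·σ₀²) = 86.3041·14.2129/1308.7744 = 0.937237.
Predictive variance for one new observation = σₙ² + σ² = 86.3041·14.2129/1308.7744 + 14.2129 = σ²·(σ₀² + 1308.7744)/1308.7744 = 14.2129·1395.0785/1308.7744 = 15.150137; SD = √(14.2129·1395.0785/1308.7744) = 3.8923.

3.8923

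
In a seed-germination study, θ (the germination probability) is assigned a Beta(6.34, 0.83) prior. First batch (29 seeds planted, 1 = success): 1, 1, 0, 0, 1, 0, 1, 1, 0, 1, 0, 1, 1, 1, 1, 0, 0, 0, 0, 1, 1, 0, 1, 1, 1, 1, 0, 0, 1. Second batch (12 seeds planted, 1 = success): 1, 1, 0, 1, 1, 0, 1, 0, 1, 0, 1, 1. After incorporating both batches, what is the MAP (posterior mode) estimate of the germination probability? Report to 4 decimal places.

The Beta prior is conjugate to a Binomial/Bernoulli likelihood; the update adds successes to α and failures to β.
After batch 1: Beta(6.34+17, 0.83+12) = Beta(23.34, 12.83).
After batch 2: Beta(23.34+8, 12.83+4) = Beta(31.34, 16.83).
Mode of Beta(a,b) for a,b>1 is (a−1)/(a+b−2) = 30.34/46.17 = 0.6571.

0.6571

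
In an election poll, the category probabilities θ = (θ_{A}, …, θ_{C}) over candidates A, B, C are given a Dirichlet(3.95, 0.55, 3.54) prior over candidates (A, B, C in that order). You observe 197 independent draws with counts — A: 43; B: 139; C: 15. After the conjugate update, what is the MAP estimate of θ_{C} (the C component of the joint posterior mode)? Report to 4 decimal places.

The Dirichlet prior is conjugate to the Multinomial likelihood: each posterior αⱼ = prior αⱼ + observed count nⱼ.
Posterior concentration: (46.95, 139.55, 18.54), total = 205.04.
Joint mode component: (α_{C}−1)/(Σα−K) = 17.54/202.04 = 0.0868.

0.0868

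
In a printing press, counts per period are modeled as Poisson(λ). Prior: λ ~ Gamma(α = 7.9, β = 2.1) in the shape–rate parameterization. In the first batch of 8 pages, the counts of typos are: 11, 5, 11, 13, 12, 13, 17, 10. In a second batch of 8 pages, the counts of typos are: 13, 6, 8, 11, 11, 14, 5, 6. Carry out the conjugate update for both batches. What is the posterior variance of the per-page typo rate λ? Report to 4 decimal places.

0.5308

With a Gamma(shape α, rate β) prior, the Poisson likelihood is conjugate: the posterior is Gamma(α + ΣXᵢ, β + n).
Batch 1: sum of counts S = 92 over n = 8 pages.
After batch 1: Gamma(α+S, β+n) = Gamma(7.9+92, 2.1+8) = Gamma(99.9, 10.1).
Batch 2: sum of counts S = 74 over n = 8 pages.
After batch 2: Gamma(α+S, β+n) = Gamma(99.9+74, 10.1+8) = Gamma(173.9, 18.1).
Var = α/β² = 173.9/18.1² = 0.5308.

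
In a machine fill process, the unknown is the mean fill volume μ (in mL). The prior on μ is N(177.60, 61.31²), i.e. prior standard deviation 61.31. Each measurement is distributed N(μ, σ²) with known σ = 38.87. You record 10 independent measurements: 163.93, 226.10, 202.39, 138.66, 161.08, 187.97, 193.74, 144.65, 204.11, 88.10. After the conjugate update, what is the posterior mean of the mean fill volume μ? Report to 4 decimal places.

For Normal data with known variance σ², a Normal(μ₀, σ₀²) prior on μ is conjugate. Posterior precision = 1/σ₀² + n/σ²; posterior mean is the precision-weighted average of μ₀ and x̄.
Σxᵢ = 163.93 + 226.10 + 202.39 + 138.66 + 161.08 + 187.97 + 193.74 + 144.65 + 204.11 + 88.10 = 1710.73, so n·x̄ = 1710.73.
σ₀² = 61.31² = 3758.9161, σ² = 38.87² = 1510.8769; σ² + n·σ₀² = 1510.8769 + 10·3758.9161 = 39100.0379.
Posterior mean = (μ₀/σ₀² + n·x̄/σ²)/(1/σ₀² + n/σ²) = (σ²·μ₀ + σ₀²·n·x̄)/(σ² + n·σ₀²) = (1510.8769·177.60 + 3758.9161·1710.73)/39100.0379 = 6698822.277193/39100.0379 = 171.3252.

171.3252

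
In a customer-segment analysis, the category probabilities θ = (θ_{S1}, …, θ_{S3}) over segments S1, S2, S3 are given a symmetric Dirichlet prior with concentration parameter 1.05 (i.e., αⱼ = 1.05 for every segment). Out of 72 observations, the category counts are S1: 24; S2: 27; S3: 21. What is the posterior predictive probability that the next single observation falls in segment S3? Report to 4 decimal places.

0.2934

The Dirichlet prior is conjugate to the Multinomial likelihood: each posterior αⱼ = prior αⱼ + observed count nⱼ.
Posterior concentration: (25.05, 28.05, 22.05), total = 75.15.
P(next = S3 | data) = α_{S3}/Σα = 0.2934.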